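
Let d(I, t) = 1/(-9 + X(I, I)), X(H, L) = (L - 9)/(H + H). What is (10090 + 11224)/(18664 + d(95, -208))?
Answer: 17306968/15155073 ≈ 1.1420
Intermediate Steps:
X(H, L) = (-9 + L)/(2*H) (X(H, L) = (-9 + L)/((2*H)) = (-9 + L)*(1/(2*H)) = (-9 + L)/(2*H))
d(I, t) = 1/(-9 + (-9 + I)/(2*I))
(10090 + 11224)/(18664 + d(95, -208)) = (10090 + 11224)/(18664 - 2*95/(9 + 17*95)) = 21314/(18664 - 2*95/(9 + 1615)) = 21314/(18664 - 2*95/1624) = 21314/(18664 - 2*95*1/1624) = 21314/(18664 - 95/812) = 21314/(15155073/812) = 21314*(812/15155073) = 17306968/15155073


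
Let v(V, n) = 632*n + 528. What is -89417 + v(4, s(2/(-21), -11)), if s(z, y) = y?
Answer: -95841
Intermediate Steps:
v(V, n) = 528 + 632*n
-89417 + v(4, s(2/(-21), -11)) = -89417 + (528 + 632*(-11)) = -89417 + (528 - 6952) = -89417 - 6424 = -95841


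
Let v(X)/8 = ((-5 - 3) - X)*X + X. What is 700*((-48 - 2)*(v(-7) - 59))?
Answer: 2065000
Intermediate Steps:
v(X) = 8*X + 8*X*(-8 - X) (v(X) = 8*(((-5 - 3) - X)*X + X) = 8*((-8 - X)*X + X) = 8*(X*(-8 - X) + X) = 8*(X + X*(-8 - X)) = 8*X + 8*X*(-8 - X))
700*((-48 - 2)*(v(-7) - 59)) = 700*((-48 - 2)*(-8*(-7)*(7 - 7) - 59)) = 700*(-50*(-8*(-7)*0 - 59)) = 700*(-50*(0 - 59)) = 700*(-50*(-59)) = 700*2950 = 2065000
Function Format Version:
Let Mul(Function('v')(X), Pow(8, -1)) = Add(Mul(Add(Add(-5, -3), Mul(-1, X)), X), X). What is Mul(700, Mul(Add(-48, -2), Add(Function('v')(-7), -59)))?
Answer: 2065000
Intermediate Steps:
Function('v')(X) = Add(Mul(8, X), Mul(8, X, Add(-8, Mul(-1, X)))) (Function('v')(X) = Mul(8, Add(Mul(Add(Add(-5, -3), Mul(-1, X)), X), X)) = Mul(8, Add(Mul(Add(-8, Mul(-1, X)), X), X)) = Mul(8, Add(Mul(X, Add(-8, Mul(-1, X))), X)) = Mul(8, Add(X, Mul(X, Add(-8, Mul(-1, X))))) = Add(Mul(8, X), Mul(8, X, Add(-8, Mul(-1, X)))))
Mul(700, Mul(Add(-48, -2), Add(Function('v')(-7), -59))) = Mul(700, Mul(Add(-48, -2), Add(Mul(-8, -7, Add(7, -7)), -59))) = Mul(700, Mul(-50, Add(Mul(-8, -7, 0), -59))) = Mul(700, Mul(-50, Add(0, -59))) = Mul(700, Mul(-50, -59)) = Mul(700, 2950) = 2065000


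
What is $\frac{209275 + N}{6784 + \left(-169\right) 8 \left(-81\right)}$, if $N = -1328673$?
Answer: $- \frac{559699}{58148} \approx -9.6254$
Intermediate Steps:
$\frac{209275 + N}{6784 + \left(-169\right) 8 \left(-81\right)} = \frac{209275 - 1328673}{6784 + \left(-169\right) 8 \left(-81\right)} = - \frac{1119398}{6784 - -109512} = - \frac{1119398}{6784 + 109512} = - \frac{1119398}{116296} = \left(-1119398\right) \frac{1}{116296} = - \frac{559699}{58148}$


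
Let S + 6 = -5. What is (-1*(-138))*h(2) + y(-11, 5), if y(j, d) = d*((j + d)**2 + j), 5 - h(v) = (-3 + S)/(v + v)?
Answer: 1298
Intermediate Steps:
S = -11 (S = -6 - 5 = -11)
h(v) = 5 + 7/v (h(v) = 5 - (-3 - 11)/(v + v) = 5 - (-14)/(2*v) = 5 - (-14)*1/(2*v) = 5 - (-7)/v = 5 + 7/v)
y(j, d) = d*(j + (d + j)**2) (y(j, d) = d*((d + j)**2 + j) = d*(j + (d + j)**2))
(-1*(-138))*h(2) + y(-11, 5) = (-1*(-138))*(5 + 7/2) + 5*(-11 + (5 - 11)**2) = 138*(5 + 7*(1/2)) + 5*(-11 + (-6)**2) = 138*(5 + 7/2) + 5*(-11 + 36) = 138*(17/2) + 5*25 = 1173 + 125 = 1298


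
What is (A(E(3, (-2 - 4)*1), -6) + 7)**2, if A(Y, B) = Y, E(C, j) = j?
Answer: 1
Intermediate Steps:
(A(E(3, (-2 - 4)*1), -6) + 7)**2 = ((-2 - 4)*1 + 7)**2 = (-6*1 + 7)**2 = (-6 + 7)**2 = 1**2 = 1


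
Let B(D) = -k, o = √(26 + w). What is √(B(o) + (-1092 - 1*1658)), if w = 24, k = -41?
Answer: 3*I*√301 ≈ 52.048*I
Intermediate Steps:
o = 5*√2 (o = √(26 + 24) = √50 = 5*√2 ≈ 7.0711)
B(D) = 41 (B(D) = -1*(-41) = 41)
√(B(o) + (-1092 - 1*1658)) = √(41 + (-1092 - 1*1658)) = √(41 + (-1092 - 1658)) = √(41 - 2750) = √(-2709) = 3*I*√301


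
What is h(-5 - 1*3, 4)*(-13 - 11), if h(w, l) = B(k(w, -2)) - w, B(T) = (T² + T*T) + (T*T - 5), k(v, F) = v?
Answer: -4680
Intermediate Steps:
B(T) = -5 + 3*T² (B(T) = (T² + T²) + (T² - 5) = 2*T² + (-5 + T²) = -5 + 3*T²)
h(w, l) = -5 - w + 3*w² (h(w, l) = (-5 + 3*w²) - w = -5 - w + 3*w²)
h(-5 - 1*3, 4)*(-13 - 11) = (-5 - (-5 - 1*3) + 3*(-5 - 1*3)²)*(-13 - 11) = (-5 - (-5 - 3) + 3*(-5 - 3)²)*(-24) = (-5 - 1*(-8) + 3*(-8)²)*(-24) = (-5 + 8 + 3*64)*(-24) = (-5 + 8 + 192)*(-24) = 195*(-24) = -4680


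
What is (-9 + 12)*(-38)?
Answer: -114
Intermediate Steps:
(-9 + 12)*(-38) = 3*(-38) = -114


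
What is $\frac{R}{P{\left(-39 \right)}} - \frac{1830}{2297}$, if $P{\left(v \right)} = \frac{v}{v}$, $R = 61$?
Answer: $\frac{138287}{2297} \approx 60.203$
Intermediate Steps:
$P{\left(v \right)} = 1$
$\frac{R}{P{\left(-39 \right)}} - \frac{1830}{2297} = \frac{61}{1} - \frac{1830}{2297} = 61 \cdot 1 - \frac{1830}{2297} = 61 - \frac{1830}{2297} = \frac{138287}{2297}$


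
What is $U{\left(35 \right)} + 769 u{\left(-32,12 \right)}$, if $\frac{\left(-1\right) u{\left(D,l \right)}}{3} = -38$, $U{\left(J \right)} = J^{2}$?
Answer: $88891$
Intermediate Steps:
$u{\left(D,l \right)} = 114$ ($u{\left(D,l \right)} = \left(-3\right) \left(-38\right) = 114$)
$U{\left(35 \right)} + 769 u{\left(-32,12 \right)} = 35^{2} + 769 \cdot 114 = 1225 + 87666 = 88891$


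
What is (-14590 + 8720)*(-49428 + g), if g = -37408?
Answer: 509727320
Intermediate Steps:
(-14590 + 8720)*(-49428 + g) = (-14590 + 8720)*(-49428 - 37408) = -5870*(-86836) = 509727320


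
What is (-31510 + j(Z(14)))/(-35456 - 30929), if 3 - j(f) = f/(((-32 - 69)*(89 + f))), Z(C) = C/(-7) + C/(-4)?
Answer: 106285716/223943159 ≈ 0.47461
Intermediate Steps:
Z(C) = -11*C/28 (Z(C) = C*(-⅐) + C*(-¼) = -C/7 - C/4 = -11*C/28)
j(f) = 3 - f/(-8989 - 101*f) (j(f) = 3 - f/((-32 - 69)*(89 + f)) = 3 - f/((-101*(89 + f))) = 3 - f/(-8989 - 101*f))
(-31510 + j(Z(14)))/(-35456 - 30929) = (-31510 + (26967 + 304*(-11/28*14))/(101*(89 - 11/28*14)))/(-35456 - 30929) = (-31510 + (26967 + 304*(-11/2))/(101*(89 - 11/2)))/(-66385) = (-31510 + (26967 - 1672)/(101*(167/2)))*(-1/66385) = (-31510 + (1/101)*(2/167)*25295)*(-1/66385) = (-31510 + 50590/16867)*(-1/66385) = -531428580/16867*(-1/66385) = 106285716/223943159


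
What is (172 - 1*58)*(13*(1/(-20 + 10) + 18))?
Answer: 132639/5 ≈ 26528.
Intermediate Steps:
(172 - 1*58)*(13*(1/(-20 + 10) + 18)) = (172 - 58)*(13*(1/(-10) + 18)) = 114*(13*(-1/10 + 18)) = 114*(13*(179/10)) = 114*(2327/10) = 132639/5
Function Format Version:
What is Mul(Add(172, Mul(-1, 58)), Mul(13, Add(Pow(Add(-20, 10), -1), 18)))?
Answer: Rational(132639, 5) ≈ 26528.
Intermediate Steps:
Mul(Add(172, Mul(-1, 58)), Mul(13, Add(Pow(Add(-20, 10), -1), 18))) = Mul(Add(172, -58), Mul(13, Add(Pow(-10, -1), 18))) = Mul(114, Mul(13, Add(Rational(-1, 10), 18))) = Mul(114, Mul(13, Rational(179, 10))) = Mul(114, Rational(2327, 10)) = Rational(132639, 5)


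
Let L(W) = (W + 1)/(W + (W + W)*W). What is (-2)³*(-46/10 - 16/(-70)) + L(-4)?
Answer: 4881/140 ≈ 34.864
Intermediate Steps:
L(W) = (1 + W)/(W + 2*W²) (L(W) = (1 + W)/(W + (2*W)*W) = (1 + W)/(W + 2*W²))
(-2)³*(-46/10 - 16/(-70)) + L(-4) = (-2)³*(-46/10 - 16/(-70)) + (1 - 4)/((-4)*(1 + 2*(-4))) = -8*(-46*⅒ - 16*(-1/70)) - ¼*(-3)/(1 - 8) = -8*(-23/5 + 8/35) - ¼*(-3)/(-7) = -8*(-153/35) - ¼*(-⅐)*(-3) = 1224/35 - 3/28 = 4881/140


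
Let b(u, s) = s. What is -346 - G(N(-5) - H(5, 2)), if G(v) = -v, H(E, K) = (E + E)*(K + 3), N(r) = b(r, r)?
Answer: -401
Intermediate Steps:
N(r) = r
H(E, K) = 2*E*(3 + K) (H(E, K) = (2*E)*(3 + K) = 2*E*(3 + K))
-346 - G(N(-5) - H(5, 2)) = -346 - (-1)*(-5 - 2*5*(3 + 2)) = -346 - (-1)*(-5 - 2*5*5) = -346 - (-1)*(-5 - 1*50) = -346 - (-1)*(-5 - 50) = -346 - (-1)*(-55) = -346 - 1*55 = -346 - 55 = -401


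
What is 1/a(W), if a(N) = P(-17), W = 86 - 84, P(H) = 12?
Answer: 1/12 ≈ 0.083333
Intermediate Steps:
W = 2
a(N) = 12
1/a(W) = 1/12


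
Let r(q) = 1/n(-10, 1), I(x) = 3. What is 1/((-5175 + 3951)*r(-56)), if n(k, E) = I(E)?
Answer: -1/408 ≈ -0.0024510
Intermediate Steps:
n(k, E) = 3
r(q) = ⅓ (r(q) = 1/3 = ⅓)
1/((-5175 + 3951)*r(-56)) = 1/((-5175 + 3951)*(⅓)) = 3/(-1224) = -1/1224*3 = -1/408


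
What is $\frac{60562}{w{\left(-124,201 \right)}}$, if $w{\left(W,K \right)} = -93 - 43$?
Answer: $- \frac{30281}{68} \approx -445.31$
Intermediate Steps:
$w{\left(W,K \right)} = -136$ ($w{\left(W,K \right)} = -93 - 43 = -136$)
$\frac{60562}{w{\left(-124,201 \right)}} = \frac{60562}{-136} = 60562 \left(- \frac{1}{136}\right) = - \frac{30281}{68}$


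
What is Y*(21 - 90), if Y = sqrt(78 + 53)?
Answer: -69*sqrt(131) ≈ -789.74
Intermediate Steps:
Y = sqrt(131) ≈ 11.446
Y*(21 - 90) = sqrt(131)*(21 - 90) = sqrt(131)*(-69) = -69*sqrt(131)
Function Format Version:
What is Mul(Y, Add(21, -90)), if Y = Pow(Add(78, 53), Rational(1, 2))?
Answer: Mul(-69, Pow(131, Rational(1, 2))) ≈ -789.74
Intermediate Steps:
Y = Pow(131, Rational(1, 2)) ≈ 11.446
Mul(Y, Add(21, -90)) = Mul(Pow(131, Rational(1, 2)), Add(21, -90)) = Mul(Pow(131, Rational(1, 2)), -69) = Mul(-69, Pow(131, Rational(1, 2)))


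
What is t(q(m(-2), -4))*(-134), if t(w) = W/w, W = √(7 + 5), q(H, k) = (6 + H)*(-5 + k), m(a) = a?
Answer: 67*√3/9 ≈ 12.894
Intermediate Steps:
q(H, k) = (-5 + k)*(6 + H)
W = 2*√3 (W = √12 = 2*√3 ≈ 3.4641)
t(w) = 2*√3/w (t(w) = (2*√3)/w = 2*√3/w)
t(q(m(-2), -4))*(-134) = (2*√3/(-30 - 5*(-2) + 6*(-4) - 2*(-4)))*(-134) = (2*√3/(-30 + 10 - 24 + 8))*(-134) = (2*√3/(-36))*(-134) = (2*√3*(-1/36))*(-134) = -√3/18*(-134) = 67*√3/9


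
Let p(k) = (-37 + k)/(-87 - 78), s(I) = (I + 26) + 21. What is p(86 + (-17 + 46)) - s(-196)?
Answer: 8169/55 ≈ 148.53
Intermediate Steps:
s(I) = 47 + I (s(I) = (26 + I) + 21 = 47 + I)
p(k) = 37/165 - k/165 (p(k) = (-37 + k)/(-165) = (-37 + k)*(-1/165) = 37/165 - k/165)
p(86 + (-17 + 46)) - s(-196) = (37/165 - (86 + (-17 + 46))/165) - (47 - 196) = (37/165 - (86 + 29)/165) - 1*(-149) = (37/165 - 1/165*115) + 149 = (37/165 - 23/33) + 149 = -26/55 + 149 = 8169/55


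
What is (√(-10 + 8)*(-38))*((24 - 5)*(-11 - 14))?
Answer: 18050*I*√2 ≈ 25527.0*I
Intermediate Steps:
(√(-10 + 8)*(-38))*((24 - 5)*(-11 - 14)) = (√(-2)*(-38))*(19*(-25)) = ((I*√2)*(-38))*(-475) = -38*I*√2*(-475) = 18050*I*√2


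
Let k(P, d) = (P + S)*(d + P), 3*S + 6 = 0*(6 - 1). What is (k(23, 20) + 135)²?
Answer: 1077444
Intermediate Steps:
S = -2 (S = -2 + (0*(6 - 1))/3 = -2 + (0*5)/3 = -2 + (⅓)*0 = -2 + 0 = -2)
k(P, d) = (-2 + P)*(P + d) (k(P, d) = (P - 2)*(d + P) = (-2 + P)*(P + d))
(k(23, 20) + 135)² = ((23² - 2*23 - 2*20 + 23*20) + 135)² = ((529 - 46 - 40 + 460) + 135)² = (903 + 135)² = 1038² = 1077444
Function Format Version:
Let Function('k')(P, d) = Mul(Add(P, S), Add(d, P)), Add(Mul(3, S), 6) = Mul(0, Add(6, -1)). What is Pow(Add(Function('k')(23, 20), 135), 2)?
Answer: 1077444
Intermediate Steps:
S = -2 (S = Add(-2, Mul(Rational(1, 3), Mul(0, Add(6, -1)))) = Add(-2, Mul(Rational(1, 3), Mul(0, 5))) = Add(-2, Mul(Rational(1, 3), 0)) = Add(-2, 0) = -2)
Function('k')(P, d) = Mul(Add(-2, P), Add(P, d)) (Function('k')(P, d) = Mul(Add(P, -2), Add(d, P)) = Mul(Add(-2, P), Add(P, d)))
Pow(Add(Function('k')(23, 20), 135), 2) = Pow(Add(Add(Pow(23, 2), Mul(-2, 23), Mul(-2, 20), Mul(23, 20)), 135), 2) = Pow(Add(Add(529, -46, -40, 460), 135), 2) = Pow(Add(903, 135), 2) = Pow(1038, 2) = 1077444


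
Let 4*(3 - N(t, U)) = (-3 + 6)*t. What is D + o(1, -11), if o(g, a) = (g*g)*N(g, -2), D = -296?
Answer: -1175/4 ≈ -293.75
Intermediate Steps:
N(t, U) = 3 - 3*t/4 (N(t, U) = 3 - (-3 + 6)*t/4 = 3 - 3*t/4)
o(g, a) = g²*(3 - 3*g/4) (o(g, a) = (g*g)*(3 - 3*g/4) = g²*(3 - 3*g/4))
D + o(1, -11) = -296 + (¾)*1²*(4 - 1*1) = -296 + (¾)*1*(4 - 1) = -296 + (¾)*1*3 = -296 + 9/4 = -1175/4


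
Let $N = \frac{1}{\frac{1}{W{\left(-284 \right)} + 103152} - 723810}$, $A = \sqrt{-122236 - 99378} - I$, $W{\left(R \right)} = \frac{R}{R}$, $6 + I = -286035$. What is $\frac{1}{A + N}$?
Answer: $\frac{797280562109765019692290772}{228055546968864530719520783734135} - \frac{5574589391825758439041 i \sqrt{221614}}{456111093937729061439041567468270} \approx 3.496 \cdot 10^{-6} - 5.7536 \cdot 10^{-9} i$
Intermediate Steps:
$I = -286041$ ($I = -6 - 286035 = -286041$)
$W{\left(R \right)} = 1$
$A = 286041 + i \sqrt{221614}$ ($A = \sqrt{-122236 - 99378} - -286041 = \sqrt{-221614} + 286041 = i \sqrt{221614} + 286041 = 286041 + i \sqrt{221614} \approx 2.8604 \cdot 10^{5} + 470.76 i$)
$N = - \frac{103153}{74663172929}$ ($N = \frac{1}{\frac{1}{1 + 103152} - 723810} = \frac{1}{\frac{1}{103153} - 723810} = \frac{1}{- \frac{74663172929}{103153}} = - \frac{103153}{74663172929} \approx -1.3816 \cdot 10^{-6}$)
$\frac{1}{A + N} = \frac{1}{\left(286041 + i \sqrt{221614}\right) - \frac{103153}{74663172929}} = \frac{1}{\frac{21356728647680936}{74663172929} + i \sqrt{221614}}$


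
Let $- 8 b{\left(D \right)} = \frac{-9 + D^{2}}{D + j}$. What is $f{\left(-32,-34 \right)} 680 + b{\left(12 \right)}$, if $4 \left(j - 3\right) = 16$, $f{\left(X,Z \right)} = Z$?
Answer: $- \frac{3514375}{152} \approx -23121.0$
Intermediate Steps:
$j = 7$ ($j = 3 + \frac{1}{4} \cdot 16 = 3 + 4 = 7$)
$b{\left(D \right)} = - \frac{-9 + D^{2}}{8 \left(7 + D\right)}$ ($b{\left(D \right)} = - \frac{\left(-9 + D^{2}\right) \frac{1}{D + 7}}{8} = - \frac{\left(-9 + D^{2}\right) \frac{1}{7 + D}}{8} = - \frac{\frac{1}{7 + D} \left(-9 + D^{2}\right)}{8} = - \frac{-9 + D^{2}}{8 \left(7 + D\right)}$)
$f{\left(-32,-34 \right)} 680 + b{\left(12 \right)} = \left(-34\right) 680 + \frac{9 - 12^{2}}{8 \left(7 + 12\right)} = -23120 + \frac{9 - 144}{8 \cdot 19} = -23120 + \frac{1}{8} \cdot \frac{1}{19} \left(9 - 144\right) = -23120 + \frac{1}{8} \cdot \frac{1}{19} \left(-135\right) = -23120 - \frac{135}{152} = - \frac{3514375}{152}$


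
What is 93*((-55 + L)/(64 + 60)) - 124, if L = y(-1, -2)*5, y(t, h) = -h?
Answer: -631/4 ≈ -157.75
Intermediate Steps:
L = 10 (L = -1*(-2)*5 = 2*5 = 10)
93*((-55 + L)/(64 + 60)) - 124 = 93*((-55 + 10)/(64 + 60)) - 124 = 93*(-45/124) - 124 = -135/4 - 124 = -631/4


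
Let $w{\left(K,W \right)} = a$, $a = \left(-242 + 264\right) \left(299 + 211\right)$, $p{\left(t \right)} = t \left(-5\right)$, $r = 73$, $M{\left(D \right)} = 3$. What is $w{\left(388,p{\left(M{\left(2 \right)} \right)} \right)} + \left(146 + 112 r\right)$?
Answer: $19542$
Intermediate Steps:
$p{\left(t \right)} = - 5 t$
$a = 11220$ ($a = 22 \cdot 510 = 11220$)
$w{\left(K,W \right)} = 11220$
$w{\left(388,p{\left(M{\left(2 \right)} \right)} \right)} + \left(146 + 112 r\right) = 11220 + \left(146 + 112 \cdot 73\right) = 11220 + \left(146 + 8176\right) = 11220 + 8322 = 19542$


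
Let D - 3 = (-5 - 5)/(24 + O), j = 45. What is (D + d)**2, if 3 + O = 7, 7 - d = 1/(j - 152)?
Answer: 209062681/2244004 ≈ 93.165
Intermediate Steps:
d = 750/107 (d = 7 - 1/(45 - 152) = 7 - 1/(-107) = 7 - 1*(-1/107) = 7 + 1/107 = 750/107 ≈ 7.0093)
O = 4 (O = -3 + 7 = 4)
D = 37/14 (D = 3 + (-5 - 5)/(24 + 4) = 3 - 10/28 = 3 - 10*1/28 = 3 - 5/14 = 37/14 ≈ 2.6429)
(D + d)**2 = (37/14 + 750/107)**2 = (14459/1498)**2 = 209062681/2244004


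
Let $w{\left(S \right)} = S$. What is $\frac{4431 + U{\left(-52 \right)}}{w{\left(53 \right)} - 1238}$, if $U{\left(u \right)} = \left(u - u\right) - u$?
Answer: $- \frac{4483}{1185} \approx -3.7831$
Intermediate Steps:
$U{\left(u \right)} = - u$ ($U{\left(u \right)} = 0 - u = - u$)
$\frac{4431 + U{\left(-52 \right)}}{w{\left(53 \right)} - 1238} = \frac{4431 - -52}{53 - 1238} = \frac{4431 + 52}{-1185} = 4483 \left(- \frac{1}{1185}\right) = - \frac{4483}{1185}$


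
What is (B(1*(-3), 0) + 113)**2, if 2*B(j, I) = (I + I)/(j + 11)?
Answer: 12769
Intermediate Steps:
B(j, I) = I/(11 + j) (B(j, I) = ((I + I)/(j + 11))/2 = ((2*I)/(11 + j))/2 = (2*I/(11 + j))/2 = I/(11 + j))
(B(1*(-3), 0) + 113)**2 = (0/(11 + 1*(-3)) + 113)**2 = (0/(11 - 3) + 113)**2 = (0/8 + 113)**2 = (0*(1/8) + 113)**2 = (0 + 113)**2 = 113**2 = 12769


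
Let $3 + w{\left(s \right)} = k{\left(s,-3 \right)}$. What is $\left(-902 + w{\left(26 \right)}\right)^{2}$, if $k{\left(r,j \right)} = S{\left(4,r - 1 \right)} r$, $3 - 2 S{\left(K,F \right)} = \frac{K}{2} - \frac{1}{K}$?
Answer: $\frac{12638025}{16} \approx 7.8988 \cdot 10^{5}$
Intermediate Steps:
$S{\left(K,F \right)} = \frac{3}{2} + \frac{1}{2 K} - \frac{K}{4}$ ($S{\left(K,F \right)} = \frac{3}{2} - \frac{\frac{K}{2} - \frac{1}{K}}{2} = \frac{3}{2} - \left(- \frac{1}{2 K} + \frac{K}{4}\right) = \frac{3}{2} + \frac{1}{2 K} - \frac{K}{4}$)
$k{\left(r,j \right)} = \frac{5 r}{8}$ ($k{\left(r,j \right)} = \frac{2 - 4 \left(-6 + 4\right)}{4 \cdot 4} r = \frac{1}{4} \cdot \frac{1}{4} \left(2 - 4 \left(-2\right)\right) r = \frac{1}{4} \cdot \frac{1}{4} \left(2 + 8\right) r = \frac{1}{4} \cdot \frac{1}{4} \cdot 10 r = \frac{5 r}{8}$)
$w{\left(s \right)} = -3 + \frac{5 s}{8}$
$\left(-902 + w{\left(26 \right)}\right)^{2} = \left(-902 + \left(-3 + \frac{5}{8} \cdot 26\right)\right)^{2} = \left(-902 + \left(-3 + \frac{65}{4}\right)\right)^{2} = \left(-902 + \frac{53}{4}\right)^{2} = \left(- \frac{3555}{4}\right)^{2} = \frac{12638025}{16}$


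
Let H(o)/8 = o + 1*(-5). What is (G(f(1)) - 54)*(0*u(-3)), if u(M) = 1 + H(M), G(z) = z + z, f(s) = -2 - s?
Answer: 0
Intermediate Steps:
H(o) = -40 + 8*o (H(o) = 8*(o + 1*(-5)) = 8*(o - 5) = 8*(-5 + o) = -40 + 8*o)
G(z) = 2*z
u(M) = -39 + 8*M (u(M) = 1 + (-40 + 8*M) = -39 + 8*M)
(G(f(1)) - 54)*(0*u(-3)) = (2*(-2 - 1*1) - 54)*(0*(-39 + 8*(-3))) = (2*(-2 - 1) - 54)*(0*(-39 - 24)) = (2*(-3) - 54)*(0*(-63)) = (-6 - 54)*0 = -60*0 = 0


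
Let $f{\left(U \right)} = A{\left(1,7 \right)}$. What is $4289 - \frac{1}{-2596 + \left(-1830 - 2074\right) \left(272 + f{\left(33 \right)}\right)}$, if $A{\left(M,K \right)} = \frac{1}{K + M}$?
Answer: $\frac{4567664909}{1064972} \approx 4289.0$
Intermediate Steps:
$f{\left(U \right)} = \frac{1}{8}$ ($f{\left(U \right)} = \frac{1}{7 + 1} = \frac{1}{8}$)
$4289 - \frac{1}{-2596 + \left(-1830 - 2074\right) \left(272 + f{\left(33 \right)}\right)} = 4289 - \frac{1}{-2596 + \left(-1830 - 2074\right) \left(272 + \frac{1}{8}\right)} = 4289 - \frac{1}{-2596 - 1062376} = 4289 - \frac{1}{-1064972} = 4289 - - \frac{1}{1064972} = 4289 + \frac{1}{1064972} = \frac{4567664909}{1064972}$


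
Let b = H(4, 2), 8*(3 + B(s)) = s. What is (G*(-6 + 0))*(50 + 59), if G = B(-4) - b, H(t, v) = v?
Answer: 3597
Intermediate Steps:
B(s) = -3 + s/8
b = 2
G = -11/2 (G = (-3 + (1/8)*(-4)) - 1*2 = (-3 - 1/2) - 2 = -7/2 - 2 = -11/2 ≈ -5.5000)
(G*(-6 + 0))*(50 + 59) = (-11*(-6 + 0)/2)*(50 + 59) = -11/2*(-6)*109 = 33*109 = 3597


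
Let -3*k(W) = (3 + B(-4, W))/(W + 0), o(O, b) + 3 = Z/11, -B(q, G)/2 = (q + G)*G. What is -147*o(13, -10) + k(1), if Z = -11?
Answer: 585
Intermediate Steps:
B(q, G) = -2*G*(G + q) (B(q, G) = -2*(q + G)*G = -2*(G + q)*G = -2*G*(G + q))
o(O, b) = -4 (o(O, b) = -3 - 11/11 = -3 - 11*1/11 = -3 - 1 = -4)
k(W) = -(3 - 2*W*(-4 + W))/(3*W) (k(W) = -(3 - 2*W*(W - 4))/(3*(W + 0)) = -(3 - 2*W*(-4 + W))/(3*W))
-147*o(13, -10) + k(1) = -147*(-4) + (⅓)*(-3 + 2*1*(-4 + 1))/1 = 588 + (⅓)*1*(-3 + 2*1*(-3)) = 588 + (⅓)*1*(-3 - 6) = 588 + (⅓)*1*(-9) = 588 - 3 = 585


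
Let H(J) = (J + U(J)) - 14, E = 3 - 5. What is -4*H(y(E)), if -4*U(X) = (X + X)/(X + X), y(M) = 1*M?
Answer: 65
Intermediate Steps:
E = -2
y(M) = M
U(X) = -¼ (U(X) = -(X + X)/(4*(X + X)) = -2*X/(4*(2*X)) = -2*X*1/(2*X)/4 = -¼*1 = -¼)
H(J) = -57/4 + J (H(J) = (J - ¼) - 14 = (-¼ + J) - 14 = -57/4 + J)
-4*H(y(E)) = -4*(-57/4 - 2) = -4*(-65/4) = 65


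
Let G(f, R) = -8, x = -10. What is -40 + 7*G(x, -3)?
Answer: -96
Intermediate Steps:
-40 + 7*G(x, -3) = -40 + 7*(-8) = -40 - 56 = -96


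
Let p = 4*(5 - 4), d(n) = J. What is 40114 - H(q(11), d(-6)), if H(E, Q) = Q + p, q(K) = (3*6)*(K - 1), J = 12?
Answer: 40098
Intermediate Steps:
d(n) = 12
p = 4 (p = 4*1 = 4)
q(K) = -18 + 18*K (q(K) = 18*(-1 + K) = -18 + 18*K)
H(E, Q) = 4 + Q (H(E, Q) = Q + 4 = 4 + Q)
40114 - H(q(11), d(-6)) = 40114 - (4 + 12) = 40114 - 1*16 = 40114 - 16 = 40098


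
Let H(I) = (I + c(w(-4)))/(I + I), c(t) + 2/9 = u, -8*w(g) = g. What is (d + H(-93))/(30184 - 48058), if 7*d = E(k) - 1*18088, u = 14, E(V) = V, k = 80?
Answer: 972271/6756372 ≈ 0.14390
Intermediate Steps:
w(g) = -g/8
c(t) = 124/9 (c(t) = -2/9 + 14 = 124/9)
H(I) = (124/9 + I)/(2*I) (H(I) = (I + 124/9)/(I + I) = (124/9 + I)/((2*I)) = (124/9 + I)*(1/(2*I)) = (124/9 + I)/(2*I))
d = -18008/7 (d = (80 - 1*18088)/7 = (80 - 18088)/7 = (1/7)*(-18008) = -18008/7 ≈ -2572.6)
(d + H(-93))/(30184 - 48058) = (-18008/7 + (1/18)*(124 + 9*(-93))/(-93))/(30184 - 48058) = (-18008/7 + (1/18)*(-1/93)*(124 - 837))/(-17874) = (-18008/7 + (1/18)*(-1/93)*(-713))*(-1/17874) = (-18008/7 + 23/54)*(-1/17874) = -972271/378*(-1/17874) = 972271/6756372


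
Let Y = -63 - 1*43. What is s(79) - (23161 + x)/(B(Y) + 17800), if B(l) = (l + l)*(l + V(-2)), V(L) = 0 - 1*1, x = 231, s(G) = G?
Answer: 793711/10121 ≈ 78.422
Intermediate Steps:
V(L) = -1 (V(L) = 0 - 1 = -1)
Y = -106 (Y = -63 - 43 = -106)
B(l) = 2*l*(-1 + l) (B(l) = (l + l)*(l - 1) = (2*l)*(-1 + l) = 2*l*(-1 + l))
s(79) - (23161 + x)/(B(Y) + 17800) = 79 - (23161 + 231)/(2*(-106)*(-1 - 106) + 17800) = 79 - 23392/(2*(-106)*(-107) + 17800) = 79 - 23392/(22684 + 17800) = 79 - 23392/40484 = 79 - 1*5848/10121 = 79 - 5848/10121 = 793711/10121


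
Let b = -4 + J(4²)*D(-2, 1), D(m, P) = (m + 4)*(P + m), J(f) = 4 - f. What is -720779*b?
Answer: -14415580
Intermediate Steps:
D(m, P) = (4 + m)*(P + m)
b = 20 (b = -4 + (4 - 1*4²)*((-2)² + 4*1 + 4*(-2) + 1*(-2)) = -4 + (4 - 1*16)*(4 + 4 - 8 - 2) = -4 + (4 - 16)*(-2) = -4 - 12*(-2) = -4 + 24 = 20)
-720779*b = -720779*20 = -14415580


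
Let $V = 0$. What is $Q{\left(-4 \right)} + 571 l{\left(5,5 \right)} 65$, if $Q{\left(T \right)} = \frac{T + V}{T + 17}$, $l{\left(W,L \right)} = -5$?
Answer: $- \frac{2412479}{13} \approx -1.8558 \cdot 10^{5}$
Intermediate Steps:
$Q{\left(T \right)} = \frac{T}{17 + T}$ ($Q{\left(T \right)} = \frac{T + 0}{T + 17} = \frac{T}{17 + T}$)
$Q{\left(-4 \right)} + 571 l{\left(5,5 \right)} 65 = - \frac{4}{17 - 4} + 571 \left(\left(-5\right) 65\right) = - \frac{4}{13} + 571 \left(-325\right) = \left(-4\right) \frac{1}{13} - 185575 = - \frac{4}{13} - 185575 = - \frac{2412479}{13}$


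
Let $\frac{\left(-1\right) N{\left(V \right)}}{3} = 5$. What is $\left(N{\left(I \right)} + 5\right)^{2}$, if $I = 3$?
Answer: $100$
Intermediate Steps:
$N{\left(V \right)} = -15$ ($N{\left(V \right)} = \left(-3\right) 5 = -15$)
$\left(N{\left(I \right)} + 5\right)^{2} = \left(-15 + 5\right)^{2} = \left(-10\right)^{2} = 100$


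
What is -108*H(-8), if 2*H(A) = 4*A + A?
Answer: 2160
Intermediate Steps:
H(A) = 5*A/2 (H(A) = (4*A + A)/2 = (5*A)/2 = 5*A/2)
-108*H(-8) = -270*(-8) = -108*(-20) = 2160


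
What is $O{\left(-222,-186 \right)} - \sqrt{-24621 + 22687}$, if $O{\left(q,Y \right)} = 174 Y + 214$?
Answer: $-32150 - i \sqrt{1934} \approx -32150.0 - 43.977 i$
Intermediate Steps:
$O{\left(q,Y \right)} = 214 + 174 Y$
$O{\left(-222,-186 \right)} - \sqrt{-24621 + 22687} = \left(214 + 174 \left(-186\right)\right) - \sqrt{-24621 + 22687} = \left(214 - 32364\right) - \sqrt{-1934} = -32150 - i \sqrt{1934}$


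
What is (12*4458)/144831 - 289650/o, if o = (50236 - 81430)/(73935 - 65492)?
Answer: 19677113582093/250992123 ≈ 78397.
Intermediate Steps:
o = -31194/8443 ≈ -3.6947
(12*4458)/144831 - 289650/o = (12*4458)/144831 - 289650/(-31194/8443) = 53496*(1/144831) - 289650*(-8443/31194) = 17832/48277 + 407585825/5199 = 19677113582093/250992123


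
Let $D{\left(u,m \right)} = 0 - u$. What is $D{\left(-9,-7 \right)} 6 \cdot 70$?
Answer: $3780$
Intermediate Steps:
$D{\left(u,m \right)} = - u$
$D{\left(-9,-7 \right)} 6 \cdot 70 = \left(-1\right) \left(-9\right) 6 \cdot 70 = 9 \cdot 6 \cdot 70 = 54 \cdot 70 = 3780$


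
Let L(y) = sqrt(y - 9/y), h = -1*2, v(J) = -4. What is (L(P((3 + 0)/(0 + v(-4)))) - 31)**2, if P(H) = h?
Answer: (62 - sqrt(10))**2/4 ≈ 865.47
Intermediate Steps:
h = -2
P(H) = -2
(L(P((3 + 0)/(0 + v(-4)))) - 31)**2 = (sqrt(-2 - 9/(-2)) - 31)**2 = (sqrt(-2 - 9*(-1/2)) - 31)**2 = (sqrt(-2 + 9/2) - 31)**2 = (sqrt(5/2) - 31)**2 = (sqrt(10)/2 - 31)**2 = (-31 + sqrt(10)/2)**2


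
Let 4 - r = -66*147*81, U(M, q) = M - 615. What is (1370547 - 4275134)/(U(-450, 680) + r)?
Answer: -2904587/784801 ≈ -3.7010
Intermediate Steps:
U(M, q) = -615 + M
r = 785866 (r = 4 - (-66*147)*81 = 4 - (-9702)*81 = 4 - 1*(-785862) = 4 + 785862 = 785866)
(1370547 - 4275134)/(U(-450, 680) + r) = (1370547 - 4275134)/((-615 - 450) + 785866) = -2904587/(-1065 + 785866) = -2904587/784801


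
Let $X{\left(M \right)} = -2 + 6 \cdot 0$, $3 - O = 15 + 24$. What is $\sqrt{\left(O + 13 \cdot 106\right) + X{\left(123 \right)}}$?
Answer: $2 \sqrt{335} \approx 36.606$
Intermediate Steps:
$O = -36$ ($O = 3 - \left(15 + 24\right) = 3 - 39 = -36$)
$X{\left(M \right)} = -2$ ($X{\left(M \right)} = -2 + 0 = -2$)
$\sqrt{\left(O + 13 \cdot 106\right) + X{\left(123 \right)}} = \sqrt{\left(-36 + 13 \cdot 106\right) - 2} = \sqrt{\left(-36 + 1378\right) - 2} = \sqrt{1342 - 2} = \sqrt{1340} = 2 \sqrt{335}$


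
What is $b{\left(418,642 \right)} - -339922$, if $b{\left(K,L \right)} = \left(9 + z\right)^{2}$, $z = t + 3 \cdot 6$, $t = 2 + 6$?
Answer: $341147$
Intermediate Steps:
$t = 8$
$z = 26$ ($z = 8 + 3 \cdot 6 = 8 + 18 = 26$)
$b{\left(K,L \right)} = 1225$ ($b{\left(K,L \right)} = \left(9 + 26\right)^{2} = 35^{2} = 1225$)
$b{\left(418,642 \right)} - -339922 = 1225 - -339922 = 1225 + 339922 = 341147$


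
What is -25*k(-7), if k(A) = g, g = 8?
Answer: -200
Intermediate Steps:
k(A) = 8
-25*k(-7) = -25*8 = -200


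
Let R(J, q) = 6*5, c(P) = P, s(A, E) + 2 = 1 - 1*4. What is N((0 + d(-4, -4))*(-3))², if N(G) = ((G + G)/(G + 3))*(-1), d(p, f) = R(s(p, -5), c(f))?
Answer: 3600/841 ≈ 4.2806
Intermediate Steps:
s(A, E) = -5 (s(A, E) = -2 + (1 - 1*4) = -2 + (1 - 4) = -2 - 3 = -5)
R(J, q) = 30
d(p, f) = 30
N(G) = -2*G/(3 + G) (N(G) = ((2*G)/(3 + G))*(-1) = (2*G/(3 + G))*(-1) = -2*G/(3 + G))
N((0 + d(-4, -4))*(-3))² = (-2*(0 + 30)*(-3)/(3 + (0 + 30)*(-3)))² = (-2*30*(-3)/(3 + 30*(-3)))² = (-2*(-90)/(3 - 90))² = (-2*(-90)/(-87))² = (-2*(-90)*(-1/87))² = (-60/29)² = 3600/841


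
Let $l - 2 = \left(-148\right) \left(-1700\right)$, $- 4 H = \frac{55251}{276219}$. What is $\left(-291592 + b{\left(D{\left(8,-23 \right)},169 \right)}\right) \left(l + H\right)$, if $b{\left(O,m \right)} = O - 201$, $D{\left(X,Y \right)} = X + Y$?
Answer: $- \frac{2253316702831128}{30691} \approx -7.3419 \cdot 10^{10}$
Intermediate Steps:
$b{\left(O,m \right)} = -201 + O$ ($b{\left(O,m \right)} = O - 201 = -201 + O$)
$H = - \frac{6139}{122764}$ ($H = - \frac{55251 \cdot \frac{1}{276219}}{4} = \left(- \frac{1}{4}\right) \frac{6139}{30691} = - \frac{6139}{122764} \approx -0.050007$)
$l = 251602$ ($l = 2 - -251600 = 2 + 251600 = 251602$)
$\left(-291592 + b{\left(D{\left(8,-23 \right)},169 \right)}\right) \left(l + H\right) = \left(-291592 + \left(-201 + \left(8 - 23\right)\right)\right) \left(251602 - \frac{6139}{122764}\right) = \left(-291592 - 216\right) \frac{30887661789}{122764} = \left(-291808\right) \frac{30887661789}{122764} = - \frac{2253316702831128}{30691}$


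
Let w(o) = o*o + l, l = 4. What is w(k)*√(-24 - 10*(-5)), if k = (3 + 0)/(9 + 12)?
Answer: 197*√26/49 ≈ 20.500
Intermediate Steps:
k = ⅐ (k = 3/21 = 3*(1/21) = ⅐ ≈ 0.14286)
w(o) = 4 + o² (w(o) = o*o + 4 = o² + 4 = 4 + o²)
w(k)*√(-24 - 10*(-5)) = (4 + (⅐)²)*√(-24 - 10*(-5)) = (4 + 1/49)*√(-24 + 50) = 197*√26/49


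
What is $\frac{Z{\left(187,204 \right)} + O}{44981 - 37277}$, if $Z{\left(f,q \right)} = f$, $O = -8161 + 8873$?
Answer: $\frac{899}{7704} \approx 0.11669$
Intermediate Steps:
$O = 712$
$\frac{Z{\left(187,204 \right)} + O}{44981 - 37277} = \frac{187 + 712}{44981 - 37277} = \frac{899}{7704}$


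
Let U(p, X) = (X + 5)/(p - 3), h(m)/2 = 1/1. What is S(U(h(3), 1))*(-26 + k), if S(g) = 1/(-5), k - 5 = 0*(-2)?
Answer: 21/5 ≈ 4.2000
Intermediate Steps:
k = 5 (k = 5 + 0*(-2) = 5 + 0 = 5)
h(m) = 2 (h(m) = 2/1 = 2*1 = 2)
U(p, X) = (5 + X)/(-3 + p)
S(g) = -⅕
S(U(h(3), 1))*(-26 + k) = -(-26 + 5)/5 = -⅕*(-21) = 21/5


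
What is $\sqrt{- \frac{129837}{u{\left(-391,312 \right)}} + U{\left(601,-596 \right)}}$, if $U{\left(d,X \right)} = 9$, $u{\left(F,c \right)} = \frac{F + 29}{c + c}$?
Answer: $\frac{9 \sqrt{90524073}}{181} \approx 473.09$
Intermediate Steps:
$u{\left(F,c \right)} = \frac{29 + F}{2 c}$
$\sqrt{- \frac{129837}{u{\left(-391,312 \right)}} + U{\left(601,-596 \right)}} = \sqrt{- \frac{129837}{\frac{1}{2} \cdot \frac{1}{312} \left(29 - 391\right)} + 9} = \sqrt{- \frac{129837}{\frac{1}{2} \cdot \frac{1}{312} \left(-362\right)} + 9} = \sqrt{- \frac{129837}{- \frac{181}{312}} + 9} = \sqrt{\left(-129837\right) \left(- \frac{312}{181}\right) + 9} = \sqrt{\frac{40509144}{181} + 9} = \sqrt{\frac{40510773}{181}} = \frac{9 \sqrt{90524073}}{181}$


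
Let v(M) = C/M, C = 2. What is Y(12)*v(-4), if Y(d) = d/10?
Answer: -⅗ ≈ -0.60000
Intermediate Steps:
Y(d) = d/10 (Y(d) = d*(⅒) = d/10)
v(M) = 2/M
Y(12)*v(-4) = ((⅒)*12)*(2/(-4)) = 6*(2*(-¼))/5 = (6/5)*(-½) = -⅗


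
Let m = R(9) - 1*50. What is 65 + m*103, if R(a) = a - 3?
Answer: -4467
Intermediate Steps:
R(a) = -3 + a
m = -44 (m = (-3 + 9) - 1*50 = 6 - 50 = -44)
65 + m*103 = 65 - 44*103 = 65 - 4532 = -4467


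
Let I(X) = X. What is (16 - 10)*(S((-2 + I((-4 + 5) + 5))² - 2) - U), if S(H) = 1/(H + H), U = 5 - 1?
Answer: -333/14 ≈ -23.786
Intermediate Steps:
U = 4
S(H) = 1/(2*H)
(16 - 10)*(S((-2 + I((-4 + 5) + 5))² - 2) - U) = (16 - 10)*(1/(2*((-2 + ((-4 + 5) + 5))² - 2)) - 1*4) = 6*(1/(2*((-2 + (1 + 5))² - 2)) - 4) = 6*(1/(2*((-2 + 6)² - 2)) - 4) = 6*(1/(2*(4² - 2)) - 4) = 6*(1/(2*(16 - 2)) - 4) = 6*((½)/14 - 4) = 6*((½)*(1/14) - 4) = 6*(1/28 - 4) = 6*(-111/28) = -333/14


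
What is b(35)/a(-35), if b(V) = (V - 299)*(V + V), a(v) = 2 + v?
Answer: 560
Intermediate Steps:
b(V) = 2*V*(-299 + V) (b(V) = (-299 + V)*(2*V) = 2*V*(-299 + V))
b(35)/a(-35) = (2*35*(-299 + 35))/(2 - 35) = (2*35*(-264))/(-33) = -18480*(-1/33) = 560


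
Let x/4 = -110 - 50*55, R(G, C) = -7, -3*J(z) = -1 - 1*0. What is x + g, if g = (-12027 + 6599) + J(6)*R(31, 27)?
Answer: -50611/3 ≈ -16870.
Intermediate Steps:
J(z) = ⅓ (J(z) = -(-1 - 1*0)/3 = -(-1 + 0)/3 = -⅓*(-1) = ⅓)
x = -11440 (x = 4*(-110 - 50*55) = 4*(-110 - 2750) = 4*(-2860) = -11440)
g = -16291/3 (g = (-12027 + 6599) + (⅓)*(-7) = -5428 - 7/3 = -16291/3 ≈ -5430.3)
x + g = -11440 - 16291/3 = -50611/3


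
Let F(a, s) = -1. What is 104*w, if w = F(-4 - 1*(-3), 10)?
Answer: -104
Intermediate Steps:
w = -1
104*w = 104*(-1) = -104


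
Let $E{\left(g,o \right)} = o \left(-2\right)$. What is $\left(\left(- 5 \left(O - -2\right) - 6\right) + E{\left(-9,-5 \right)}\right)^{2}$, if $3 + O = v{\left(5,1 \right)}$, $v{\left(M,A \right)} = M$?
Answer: $256$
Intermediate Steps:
$E{\left(g,o \right)} = - 2 o$
$O = 2$ ($O = -3 + 5 = 2$)
$\left(\left(- 5 \left(O - -2\right) - 6\right) + E{\left(-9,-5 \right)}\right)^{2} = \left(\left(- 5 \left(2 - -2\right) - 6\right) - -10\right)^{2} = \left(\left(- 5 \left(2 + 2\right) - 6\right) + 10\right)^{2} = \left(\left(\left(-5\right) 4 - 6\right) + 10\right)^{2} = \left(\left(-20 - 6\right) + 10\right)^{2} = \left(-26 + 10\right)^{2} = \left(-16\right)^{2} = 256$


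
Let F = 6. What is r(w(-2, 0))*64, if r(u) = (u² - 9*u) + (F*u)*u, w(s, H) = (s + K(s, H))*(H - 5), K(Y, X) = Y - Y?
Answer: 39040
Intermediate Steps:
K(Y, X) = 0
w(s, H) = s*(-5 + H) (w(s, H) = (s + 0)*(H - 5) = s*(-5 + H))
r(u) = -9*u + 7*u² (r(u) = (u² - 9*u) + (6*u)*u = (u² - 9*u) + 6*u² = -9*u + 7*u²)
r(w(-2, 0))*64 = ((-2*(-5 + 0))*(-9 + 7*(-2*(-5 + 0))))*64 = ((-2*(-5))*(-9 + 7*(-2*(-5))))*64 = (10*(-9 + 7*10))*64 = (10*(-9 + 70))*64 = (10*61)*64 = 610*64 = 39040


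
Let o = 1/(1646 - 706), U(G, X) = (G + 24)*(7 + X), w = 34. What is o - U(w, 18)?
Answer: -1362999/940 ≈ -1450.0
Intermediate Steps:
U(G, X) = (7 + X)*(24 + G) (U(G, X) = (24 + G)*(7 + X) = (7 + X)*(24 + G))
o = 1/940 ≈ 0.0010638
o - U(w, 18) = 1/940 - (168 + 7*34 + 24*18 + 34*18) = 1/940 - (168 + 238 + 432 + 612) = 1/940 - 1*1450 = 1/940 - 1450 = -1362999/940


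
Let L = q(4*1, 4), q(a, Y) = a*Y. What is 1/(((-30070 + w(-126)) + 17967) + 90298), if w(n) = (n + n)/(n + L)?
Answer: 55/4300851 ≈ 1.2788e-5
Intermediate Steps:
q(a, Y) = Y*a
L = 16 (L = 4*(4*1) = 4*4 = 16)
w(n) = 2*n/(16 + n) (w(n) = (n + n)/(n + 16) = (2*n)/(16 + n) = 2*n/(16 + n))
1/(((-30070 + w(-126)) + 17967) + 90298) = 1/(((-30070 + 2*(-126)/(16 - 126)) + 17967) + 90298) = 1/(((-30070 + 2*(-126)/(-110)) + 17967) + 90298) = 1/(((-30070 + 2*(-126)*(-1/110)) + 17967) + 90298) = 1/(((-30070 + 126/55) + 17967) + 90298) = 1/((-1653724/55 + 17967) + 90298) = 1/(-665539/55 + 90298) = 1/(4300851/55) = 55/4300851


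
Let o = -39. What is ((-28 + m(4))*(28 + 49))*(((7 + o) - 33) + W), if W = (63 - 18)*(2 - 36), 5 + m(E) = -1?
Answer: 4175710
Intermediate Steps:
m(E) = -6 (m(E) = -5 - 1 = -6)
W = -1530 (W = 45*(-34) = -1530)
((-28 + m(4))*(28 + 49))*(((7 + o) - 33) + W) = ((-28 - 6)*(28 + 49))*(((7 - 39) - 33) - 1530) = (-34*77)*((-32 - 33) - 1530) = -2618*(-65 - 1530) = -2618*(-1595) = 4175710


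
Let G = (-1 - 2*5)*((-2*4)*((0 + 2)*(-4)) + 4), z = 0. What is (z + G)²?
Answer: 559504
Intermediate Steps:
G = -748 (G = (-1 - 10)*(-16*(-4) + 4) = -11*(-8*(-8) + 4) = -11*(64 + 4) = -11*68 = -748)
(z + G)² = (0 - 748)² = (-748)² = 559504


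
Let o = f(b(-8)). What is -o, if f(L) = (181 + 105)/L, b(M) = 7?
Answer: -286/7 ≈ -40.857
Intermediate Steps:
f(L) = 286/L
o = 286/7 ≈ 40.857
-o = -1*286/7 = -286/7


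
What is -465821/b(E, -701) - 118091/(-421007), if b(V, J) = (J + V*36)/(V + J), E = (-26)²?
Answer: 981127724892/1990100089 ≈ 493.00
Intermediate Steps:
E = 676
b(V, J) = (J + 36*V)/(J + V)
-465821/b(E, -701) - 118091/(-421007) = -465821*(-701 + 676)/(-701 + 36*676) - 118091/(-421007) = -465821*(-25/(-701 + 24336)) - 118091*(-1/421007) = -465821/((-1/25*23635)) + 118091/421007 = -465821/(-4727/5) + 118091/421007 = -465821*(-5/4727) + 118091/421007 = 2329105/4727 + 118091/421007 = 981127724892/1990100089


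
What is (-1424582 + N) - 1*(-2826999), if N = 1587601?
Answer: 2990018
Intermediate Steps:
(-1424582 + N) - 1*(-2826999) = (-1424582 + 1587601) - 1*(-2826999) = 163019 + 2826999 = 2990018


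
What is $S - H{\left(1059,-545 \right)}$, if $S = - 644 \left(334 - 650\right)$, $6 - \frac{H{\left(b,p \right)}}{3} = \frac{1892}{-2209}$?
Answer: $\frac{449494898}{2209} \approx 2.0348 \cdot 10^{5}$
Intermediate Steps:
$H{\left(b,p \right)} = \frac{45438}{2209}$ ($H{\left(b,p \right)} = 18 - 3 \frac{1892}{-2209} = 18 - 3 \cdot 1892 \left(- \frac{1}{2209}\right) = 18 - - \frac{5676}{2209} = 18 + \frac{5676}{2209} = \frac{45438}{2209}$)
$S = 203504$ ($S = \left(-644\right) \left(-316\right) = 203504$)
$S - H{\left(1059,-545 \right)} = 203504 - \frac{45438}{2209} = \frac{449494898}{2209}$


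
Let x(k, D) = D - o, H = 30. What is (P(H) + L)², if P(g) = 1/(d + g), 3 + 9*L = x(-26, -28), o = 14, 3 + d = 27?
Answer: 72361/2916 ≈ 24.815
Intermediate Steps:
d = 24 (d = -3 + 27 = 24)
x(k, D) = -14 + D (x(k, D) = D - 1*14 = D - 14 = -14 + D)
L = -5 (L = -⅓ + (-14 - 28)/9 = -⅓ + (⅑)*(-42) = -⅓ - 14/3 = -5)
P(g) = 1/(24 + g)
(P(H) + L)² = (1/(24 + 30) - 5)² = (1/54 - 5)² = (-269/54)² = 72361/2916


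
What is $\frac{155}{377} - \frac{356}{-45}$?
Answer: $\frac{141187}{16965} \approx 8.3223$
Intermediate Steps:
$\frac{155}{377} - \frac{356}{-45} = 155 \cdot \frac{1}{377} - - \frac{356}{45} = \frac{155}{377} + \frac{356}{45} = \frac{141187}{16965}$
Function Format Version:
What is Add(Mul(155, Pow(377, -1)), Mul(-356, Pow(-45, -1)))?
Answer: Rational(141187, 16965) ≈ 8.3223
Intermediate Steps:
Add(Mul(155, Pow(377, -1)), Mul(-356, Pow(-45, -1))) = Add(Mul(155, Rational(1, 377)), Mul(-356, Rational(-1, 45))) = Add(Rational(155, 377), Rational(356, 45)) = Rational(141187, 16965)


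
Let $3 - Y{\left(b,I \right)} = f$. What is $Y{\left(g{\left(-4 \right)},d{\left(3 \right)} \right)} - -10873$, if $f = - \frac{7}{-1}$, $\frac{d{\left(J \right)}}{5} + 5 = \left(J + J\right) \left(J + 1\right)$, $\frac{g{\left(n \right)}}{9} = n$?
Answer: $10869$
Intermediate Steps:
$g{\left(n \right)} = 9 n$
$d{\left(J \right)} = -25 + 10 J \left(1 + J\right)$ ($d{\left(J \right)} = -25 + 5 \left(J + J\right) \left(J + 1\right) = -25 + 5 \cdot 2 J \left(1 + J\right) = -25 + 10 J \left(1 + J\right)$)
$f = 7$ ($f = \left(-7\right) \left(-1\right) = 7$)
$Y{\left(b,I \right)} = -4$ ($Y{\left(b,I \right)} = 3 - 7 = -4$)
$Y{\left(g{\left(-4 \right)},d{\left(3 \right)} \right)} - -10873 = -4 - -10873 = -4 + 10873 = 10869$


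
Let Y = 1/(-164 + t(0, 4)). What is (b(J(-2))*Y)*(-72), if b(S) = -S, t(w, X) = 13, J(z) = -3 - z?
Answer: 72/151 ≈ 0.47682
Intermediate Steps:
Y = -1/151 (Y = 1/(-164 + 13) = 1/(-151) = -1/151 ≈ -0.0066225)
(b(J(-2))*Y)*(-72) = (-(-3 - 1*(-2))*(-1/151))*(-72) = (-(-3 + 2)*(-1/151))*(-72) = (-1*(-1)*(-1/151))*(-72) = (1*(-1/151))*(-72) = -1/151*(-72) = 72/151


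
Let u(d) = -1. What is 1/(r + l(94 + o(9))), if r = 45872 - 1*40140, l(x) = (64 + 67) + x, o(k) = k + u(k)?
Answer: 1/5965 ≈ 0.00016764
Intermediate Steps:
o(k) = -1 + k (o(k) = k - 1 = -1 + k)
l(x) = 131 + x
r = 5732 (r = 45872 - 40140 = 5732)
1/(r + l(94 + o(9))) = 1/(5732 + (131 + (94 + (-1 + 9)))) = 1/(5732 + (131 + (94 + 8))) = 1/(5732 + (131 + 102)) = 1/(5732 + 233) = 1/5965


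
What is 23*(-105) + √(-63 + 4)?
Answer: -2415 + I*√59 ≈ -2415.0 + 7.6811*I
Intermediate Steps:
23*(-105) + √(-63 + 4) = -2415 + √(-59) = -2415 + I*√59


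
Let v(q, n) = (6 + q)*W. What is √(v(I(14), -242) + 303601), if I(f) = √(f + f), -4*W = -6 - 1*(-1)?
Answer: √(1214434 + 10*√7)/2 ≈ 551.01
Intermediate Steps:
W = 5/4 (W = -(-6 - 1*(-1))/4 = -(-6 + 1)/4 = -¼*(-5) = 5/4 ≈ 1.2500)
I(f) = √2*√f (I(f) = √(2*f) = √2*√f)
v(q, n) = 15/2 + 5*q/4 (v(q, n) = (6 + q)*(5/4) = 15/2 + 5*q/4)
√(v(I(14), -242) + 303601) = √((15/2 + 5*(√2*√14)/4) + 303601) = √((15/2 + 5*(2*√7)/4) + 303601) = √((15/2 + 5*√7/2) + 303601) = √(607217/2 + 5*√7/2)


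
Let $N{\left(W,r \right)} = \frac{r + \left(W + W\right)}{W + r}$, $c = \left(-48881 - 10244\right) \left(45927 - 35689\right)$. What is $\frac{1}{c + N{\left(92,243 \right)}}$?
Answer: $- \frac{335}{202782785823} \approx -1.652 \cdot 10^{-9}$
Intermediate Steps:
$c = -605321750$ ($c = \left(-59125\right) 10238 = -605321750$)
$N{\left(W,r \right)} = \frac{r + 2 W}{W + r}$
$\frac{1}{c + N{\left(92,243 \right)}} = \frac{1}{-605321750 + \frac{243 + 2 \cdot 92}{92 + 243}} = \frac{1}{-605321750 + \frac{243 + 184}{335}} = \frac{1}{-605321750 + \frac{1}{335} \cdot 427} = \frac{1}{-605321750 + \frac{427}{335}} = \frac{1}{- \frac{202782785823}{335}} = - \frac{335}{202782785823}$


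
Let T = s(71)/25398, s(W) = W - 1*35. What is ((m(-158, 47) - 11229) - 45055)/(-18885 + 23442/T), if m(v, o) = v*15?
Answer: -29327/8259723 ≈ -0.0035506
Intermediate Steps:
s(W) = -35 + W (s(W) = W - 35 = -35 + W)
m(v, o) = 15*v
T = 2/1411 (T = (-35 + 71)/25398 = 36*(1/25398) = 2/1411 ≈ 0.0014174)
((m(-158, 47) - 11229) - 45055)/(-18885 + 23442/T) = ((15*(-158) - 11229) - 45055)/(-18885 + 23442/(2/1411)) = ((-2370 - 11229) - 45055)/(-18885 + 23442*(1411/2)) = (-13599 - 45055)/(-18885 + 16538331) = -58654/16519446 = -58654*1/16519446 = -29327/8259723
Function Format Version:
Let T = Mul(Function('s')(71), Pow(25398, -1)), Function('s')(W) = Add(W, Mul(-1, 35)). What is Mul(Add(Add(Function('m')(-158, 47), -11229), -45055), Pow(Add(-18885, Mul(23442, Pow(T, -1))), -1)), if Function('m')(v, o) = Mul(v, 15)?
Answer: Rational(-29327, 8259723) ≈ -0.0035506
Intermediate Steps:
Function('s')(W) = Add(-35, W) (Function('s')(W) = Add(W, -35) = Add(-35, W))
Function('m')(v, o) = Mul(15, v)
T = Rational(2, 1411) (T = Mul(Add(-35, 71), Pow(25398, -1)) = Mul(36, Rational(1, 25398)) = Rational(2, 1411) ≈ 0.0014174)
Mul(Add(Add(Function('m')(-158, 47), -11229), -45055), Pow(Add(-18885, Mul(23442, Pow(T, -1))), -1)) = Mul(Add(Add(Mul(15, -158), -11229), -45055), Pow(Add(-18885, Mul(23442, Pow(Rational(2, 1411), -1))), -1)) = Mul(Add(Add(-2370, -11229), -45055), Pow(Add(-18885, Mul(23442, Rational(1411, 2))), -1)) = Mul(Add(-13599, -45055), Pow(Add(-18885, 16538331), -1)) = Mul(-58654, Pow(16519446, -1)) = Mul(-58654, Rational(1, 16519446)) = Rational(-29327, 8259723)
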